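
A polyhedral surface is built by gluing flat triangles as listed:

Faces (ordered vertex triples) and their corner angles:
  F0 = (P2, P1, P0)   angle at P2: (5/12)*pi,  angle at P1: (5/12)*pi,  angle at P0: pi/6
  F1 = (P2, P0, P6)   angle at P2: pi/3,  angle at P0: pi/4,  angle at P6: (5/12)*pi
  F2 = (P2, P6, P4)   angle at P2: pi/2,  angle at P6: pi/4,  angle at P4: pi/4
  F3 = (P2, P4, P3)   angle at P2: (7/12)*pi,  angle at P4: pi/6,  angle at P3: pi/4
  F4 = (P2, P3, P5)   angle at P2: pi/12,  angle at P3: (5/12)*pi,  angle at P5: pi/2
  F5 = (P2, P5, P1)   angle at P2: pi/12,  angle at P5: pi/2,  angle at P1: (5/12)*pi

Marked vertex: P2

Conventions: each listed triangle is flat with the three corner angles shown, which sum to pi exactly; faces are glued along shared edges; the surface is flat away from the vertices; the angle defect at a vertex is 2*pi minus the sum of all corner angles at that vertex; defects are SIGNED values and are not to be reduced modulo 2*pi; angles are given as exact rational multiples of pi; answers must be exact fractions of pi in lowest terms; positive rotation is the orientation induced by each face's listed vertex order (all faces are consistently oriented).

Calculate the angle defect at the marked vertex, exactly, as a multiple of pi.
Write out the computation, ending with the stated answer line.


Sum of corner angles at P2: 2*pi
defect = 2*pi - 2*pi

Answer: defect(P2) = 0


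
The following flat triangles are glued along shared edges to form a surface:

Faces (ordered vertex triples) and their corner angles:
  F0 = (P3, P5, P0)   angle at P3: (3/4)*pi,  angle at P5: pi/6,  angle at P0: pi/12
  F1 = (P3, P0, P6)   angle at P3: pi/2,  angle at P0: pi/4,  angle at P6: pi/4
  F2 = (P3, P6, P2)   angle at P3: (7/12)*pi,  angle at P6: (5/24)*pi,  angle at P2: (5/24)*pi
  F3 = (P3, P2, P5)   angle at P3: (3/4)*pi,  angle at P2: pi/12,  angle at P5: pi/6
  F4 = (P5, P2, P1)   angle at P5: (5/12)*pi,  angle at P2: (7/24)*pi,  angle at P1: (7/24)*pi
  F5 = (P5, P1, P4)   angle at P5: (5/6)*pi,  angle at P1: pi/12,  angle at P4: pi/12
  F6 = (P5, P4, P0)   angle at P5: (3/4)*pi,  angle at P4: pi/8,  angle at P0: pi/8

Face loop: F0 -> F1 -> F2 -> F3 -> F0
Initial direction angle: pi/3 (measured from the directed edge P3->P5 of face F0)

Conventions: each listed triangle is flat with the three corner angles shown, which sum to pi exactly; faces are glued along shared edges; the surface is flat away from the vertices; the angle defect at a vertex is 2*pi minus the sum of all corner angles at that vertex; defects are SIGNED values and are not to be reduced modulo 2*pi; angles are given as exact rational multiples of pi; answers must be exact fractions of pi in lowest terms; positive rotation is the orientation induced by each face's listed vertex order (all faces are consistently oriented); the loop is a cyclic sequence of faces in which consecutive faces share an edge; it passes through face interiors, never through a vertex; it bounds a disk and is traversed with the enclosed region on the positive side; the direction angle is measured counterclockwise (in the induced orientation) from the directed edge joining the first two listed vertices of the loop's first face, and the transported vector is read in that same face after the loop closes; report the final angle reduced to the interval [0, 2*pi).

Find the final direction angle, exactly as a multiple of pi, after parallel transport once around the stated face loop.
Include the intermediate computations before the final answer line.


enclosed vertex P3: corner angles sum to (31/12)*pi, defect = 2*pi - (31/12)*pi = (-7/12)*pi
summing the enclosed defects onto the initial angle, mod 2*pi in the induced orientation:
final angle = pi/3 - (7/12)*pi = (7/4)*pi (mod 2*pi)

Answer: final direction angle = (7/4)*pi


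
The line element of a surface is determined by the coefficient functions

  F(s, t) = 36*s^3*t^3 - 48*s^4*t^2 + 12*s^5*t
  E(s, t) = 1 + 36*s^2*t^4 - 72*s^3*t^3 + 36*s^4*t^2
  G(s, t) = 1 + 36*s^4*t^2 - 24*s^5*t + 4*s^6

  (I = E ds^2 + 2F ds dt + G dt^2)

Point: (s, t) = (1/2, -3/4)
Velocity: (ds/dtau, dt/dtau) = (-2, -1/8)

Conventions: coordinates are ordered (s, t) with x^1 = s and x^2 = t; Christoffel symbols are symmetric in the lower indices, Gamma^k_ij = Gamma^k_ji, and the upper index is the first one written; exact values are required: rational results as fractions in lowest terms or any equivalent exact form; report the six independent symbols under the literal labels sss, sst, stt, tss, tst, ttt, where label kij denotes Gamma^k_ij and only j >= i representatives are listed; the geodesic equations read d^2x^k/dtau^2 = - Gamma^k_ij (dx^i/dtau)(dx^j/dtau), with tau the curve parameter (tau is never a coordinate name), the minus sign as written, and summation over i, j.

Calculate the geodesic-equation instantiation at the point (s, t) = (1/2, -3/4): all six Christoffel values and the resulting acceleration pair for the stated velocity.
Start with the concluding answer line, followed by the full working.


Answer: Gamma_sss = 162/79, Gamma_sst = -864/553, Gamma_stt = 216/553, Gamma_tss = -396/395, Gamma_tst = 2112/2765, Gamma_ttt = -528/2765; accelerations (d^2s/dtau^2, d^2t/dtau^2) = (-32859/4424, 40161/11060)

E = 2281/256, F = -495/128, G = 185/64 at the point
E_s = 2835/64, E_t = -135/4, F_s = -1773/64, F_t = 399/32, G_s = 33/2, G_t = -33/8
EG - F^2 = 2765/256;  g^inv = (256/2765) * [[185/64, 495/128], [495/128, 2281/256]]
first-kind symbols [ij,l] = (1/2)(d_i g_jl + d_j g_il - d_l g_ij): [ss,s] = E_s/2 = 2835/128, [ss,t] = F_s - E_t/2 = -693/64, [st,s] = E_t/2 = -135/8, [st,t] = G_s/2 = 33/4, [tt,s] = F_t - G_s/2 = 135/32, [tt,t] = G_t/2 = -33/16
Gamma^s_ij = (G*[ij,s] - F*[ij,t])/(EG - F^2), Gamma^t_ij = (E*[ij,t] - F*[ij,s])/(EG - F^2)
Gamma_sss = 162/79, Gamma_sst = -864/553, Gamma_stt = 216/553, Gamma_tss = -396/395, Gamma_tst = 2112/2765, Gamma_ttt = -528/2765
d^2s/dtau^2 = -(Gamma_sss*(-2)^2 + 2*Gamma_sst*(-2)*(-1/8) + Gamma_stt*(-1/8)^2) = -32859/4424
d^2t/dtau^2 = -(Gamma_tss*(-2)^2 + 2*Gamma_tst*(-2)*(-1/8) + Gamma_ttt*(-1/8)^2) = 40161/11060


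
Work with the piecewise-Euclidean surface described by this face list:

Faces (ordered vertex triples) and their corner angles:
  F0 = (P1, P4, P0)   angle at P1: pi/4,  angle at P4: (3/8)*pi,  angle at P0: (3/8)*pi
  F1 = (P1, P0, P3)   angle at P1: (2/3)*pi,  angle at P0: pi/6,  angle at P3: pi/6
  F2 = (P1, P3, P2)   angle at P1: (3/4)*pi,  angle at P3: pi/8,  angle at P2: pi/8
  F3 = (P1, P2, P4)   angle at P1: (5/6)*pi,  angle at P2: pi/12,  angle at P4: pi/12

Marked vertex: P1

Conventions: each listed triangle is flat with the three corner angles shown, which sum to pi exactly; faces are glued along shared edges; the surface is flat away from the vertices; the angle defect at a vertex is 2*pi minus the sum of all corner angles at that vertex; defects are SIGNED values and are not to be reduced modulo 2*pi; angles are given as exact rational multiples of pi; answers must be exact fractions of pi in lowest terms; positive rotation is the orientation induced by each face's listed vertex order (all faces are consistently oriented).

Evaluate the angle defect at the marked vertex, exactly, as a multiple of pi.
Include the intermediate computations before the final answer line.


Sum of corner angles at P1: (5/2)*pi
defect = 2*pi - (5/2)*pi

Answer: defect(P1) = -pi/2


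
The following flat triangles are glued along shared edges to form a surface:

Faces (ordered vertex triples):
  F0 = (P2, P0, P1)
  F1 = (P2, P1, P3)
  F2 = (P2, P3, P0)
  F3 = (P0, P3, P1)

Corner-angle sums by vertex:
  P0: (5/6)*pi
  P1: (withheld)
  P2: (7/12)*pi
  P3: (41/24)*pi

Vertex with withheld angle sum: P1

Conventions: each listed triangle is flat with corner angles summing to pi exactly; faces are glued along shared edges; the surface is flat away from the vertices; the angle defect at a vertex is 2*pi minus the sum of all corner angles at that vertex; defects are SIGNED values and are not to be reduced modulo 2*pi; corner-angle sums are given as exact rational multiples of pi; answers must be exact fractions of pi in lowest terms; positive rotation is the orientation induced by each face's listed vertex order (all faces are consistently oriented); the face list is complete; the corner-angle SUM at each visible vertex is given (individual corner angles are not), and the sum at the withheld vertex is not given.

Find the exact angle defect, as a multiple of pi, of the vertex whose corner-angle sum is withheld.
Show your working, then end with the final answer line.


V = 4, E = 6, F = 4; chi = V - E + F = 2
Gauss-Bonnet: total defect = 2*pi*chi = 4*pi; visible defects sum to (23/8)*pi

Answer: defect(P1) = (9/8)*pi


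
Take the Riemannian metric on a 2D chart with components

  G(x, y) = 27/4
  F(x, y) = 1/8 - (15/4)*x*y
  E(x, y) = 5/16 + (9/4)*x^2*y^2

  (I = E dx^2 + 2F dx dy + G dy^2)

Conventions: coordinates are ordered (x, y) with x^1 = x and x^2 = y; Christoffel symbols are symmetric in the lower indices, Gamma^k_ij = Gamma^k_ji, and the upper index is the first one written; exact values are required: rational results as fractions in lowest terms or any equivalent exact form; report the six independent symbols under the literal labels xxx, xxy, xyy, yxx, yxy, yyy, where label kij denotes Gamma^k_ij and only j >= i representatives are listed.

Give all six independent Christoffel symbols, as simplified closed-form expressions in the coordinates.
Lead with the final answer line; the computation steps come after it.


Answer: Gamma_xxx = (-270*x^3*y^2 + 9*x^2*y + 36*x*y^2 + 15*y)/(36*x^2*y^2 + 30*x*y + 67), Gamma_xxy = 486*x^2*y/(36*x^2*y^2 + 30*x*y + 67), Gamma_xyy = -810*x/(36*x^2*y^2 + 30*x*y + 67), Gamma_yxx = (-324*x^4*y^3 - 45*x^2*y - 18*x*y^2 - 75*y)/(72*x^2*y^2 + 60*x*y + 134), Gamma_yxy = (270*x^3*y^2 - 9*x^2*y)/(36*x^2*y^2 + 30*x*y + 67), Gamma_yyy = (-450*x^2*y + 15*x)/(36*x^2*y^2 + 30*x*y + 67)

E = 5/16 + (9/4)*x^2*y^2; F = 1/8 - (15/4)*x*y; G = 27/4
Gamma^k_ij = (1/2) g^{kl} (d_i g_jl + d_j g_il - d_l g_ij), with g^inv = (1/(EG-F^2)) [[G, -F], [-F, E]]
first partials: E_x = (9/2)*x*y^2, E_y = (9/2)*x^2*y, F_x = -(15/4)*y, F_y = -(15/4)*x, G_x = 0, G_y = 0
D = EG - F^2 = 67/32 + (15/16)*x*y + (9/8)*x^2*y^2
expanded: Gamma^x_xx = (G E_x - 2F F_x + F E_y)/(2D), Gamma^x_xy = (G E_y - F G_x)/(2D), Gamma^x_yy = (2G F_y - G G_x - F G_y)/(2D), Gamma^y_xx = (2E F_x - E E_y - F E_x)/(2D), Gamma^y_xy = (E G_x - F E_y)/(2D), Gamma^y_yy = (E G_y - 2F F_y + F G_x)/(2D); substitute and cancel common factors


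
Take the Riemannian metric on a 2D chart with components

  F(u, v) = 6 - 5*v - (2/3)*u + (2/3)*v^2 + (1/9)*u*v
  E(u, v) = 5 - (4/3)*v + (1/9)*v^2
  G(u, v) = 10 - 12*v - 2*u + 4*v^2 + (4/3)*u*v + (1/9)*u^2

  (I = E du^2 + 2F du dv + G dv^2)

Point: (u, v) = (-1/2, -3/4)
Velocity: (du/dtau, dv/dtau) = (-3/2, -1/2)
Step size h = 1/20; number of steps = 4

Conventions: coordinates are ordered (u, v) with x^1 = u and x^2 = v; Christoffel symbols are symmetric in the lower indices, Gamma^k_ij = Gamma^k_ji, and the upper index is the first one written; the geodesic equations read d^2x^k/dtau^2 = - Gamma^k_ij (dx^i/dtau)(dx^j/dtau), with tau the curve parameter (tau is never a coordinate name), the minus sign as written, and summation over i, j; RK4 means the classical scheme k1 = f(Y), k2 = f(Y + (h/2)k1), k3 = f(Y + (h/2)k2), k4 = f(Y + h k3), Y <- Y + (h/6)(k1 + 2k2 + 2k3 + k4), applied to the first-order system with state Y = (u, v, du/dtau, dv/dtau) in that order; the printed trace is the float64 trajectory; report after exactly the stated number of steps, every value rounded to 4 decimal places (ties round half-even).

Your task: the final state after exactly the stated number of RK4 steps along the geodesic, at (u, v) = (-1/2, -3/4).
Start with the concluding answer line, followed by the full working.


Answer: u = -0.7985, v = -0.8468, du/dtau = -1.4853, dv/dtau = -0.4688

f(Y) = (du/dtau, dv/dtau, -Gamma^u_ij Y'^i Y'^j, -Gamma^v_ij Y'^i Y'^j) with the Gammas evaluated at the stage position; h = 0.050000; intermediate values shown to 6 dp
step 0: u = -0.5000, v = -0.7500, du/dtau = -1.5000, dv/dtau = -0.5000
step 1:
  k1: at (u, v) = (-0.500000, -0.750000), (du/dtau, dv/dtau) = (-1.500000, -0.500000); Gamma_uuu = 0.000000, Gamma_uuv = -0.026939, Gamma_uvv = -0.161636, Gamma_vuu = 0.000000, Gamma_vuv = -0.055874, Gamma_vvv = -0.335246; k1 = (-1.500000, -0.500000, 0.080818, 0.167623)
  k2: at (u, v) = (-0.537500, -0.762500), (du/dtau, dv/dtau) = (-1.497980, -0.495809); Gamma_uuu = 0.000000, Gamma_uuv = -0.026635, Gamma_uvv = -0.159811, Gamma_vuu = 0.000000, Gamma_vuv = -0.055584, Gamma_vvv = -0.333505; k2 = (-1.497980, -0.495809, 0.078850, 0.164551)
  k3: at (u, v) = (-0.537449, -0.762395), (du/dtau, dv/dtau) = (-1.498029, -0.495886); Gamma_uuu = 0.000000, Gamma_uuv = -0.026637, Gamma_uvv = -0.159821, Gamma_vuu = 0.000000, Gamma_vuv = -0.055586, Gamma_vvv = -0.333516; k3 = (-1.498029, -0.495886, 0.078875, 0.164597)
  k4: at (u, v) = (-0.574901, -0.774794), (du/dtau, dv/dtau) = (-1.496056, -0.491770); Gamma_uuu = 0.000000, Gamma_uuv = -0.026339, Gamma_uvv = -0.158037, Gamma_vuu = 0.000000, Gamma_vuv = -0.055300, Gamma_vvv = -0.331798; k4 = (-1.496056, -0.491770, 0.076976, 0.161611)
  Y <- Y + (h/6)(k1 + 2k2 + 2k3 + k4): u = -0.5749, v = -0.7748, du/dtau = -1.4961, dv/dtau = -0.4918
step 2:
  k1: at (u, v) = (-0.574901, -0.774793), (du/dtau, dv/dtau) = (-1.496056, -0.491771); Gamma_uuu = 0.000000, Gamma_uuv = -0.026340, Gamma_uvv = -0.158037, Gamma_vuu = 0.000000, Gamma_vuv = -0.055300, Gamma_vvv = -0.331798; k1 = (-1.496056, -0.491771, 0.076976, 0.161611)
  k2: at (u, v) = (-0.612302, -0.787087), (du/dtau, dv/dtau) = (-1.494132, -0.487730); Gamma_uuu = 0.000000, Gamma_uuv = -0.026049, Gamma_uvv = -0.156293, Gamma_vuu = 0.000000, Gamma_vuv = -0.055017, Gamma_vvv = -0.330103; k2 = (-1.494132, -0.487730, 0.075145, 0.158711)
  k3: at (u, v) = (-0.612254, -0.786986), (du/dtau, dv/dtau) = (-1.494178, -0.487803); Gamma_uuu = 0.000000, Gamma_uuv = -0.026051, Gamma_uvv = -0.156303, Gamma_vuu = 0.000000, Gamma_vuv = -0.055019, Gamma_vvv = -0.330114; k3 = (-1.494178, -0.487803, 0.075167, 0.158754)
  k4: at (u, v) = (-0.649609, -0.799183), (du/dtau, dv/dtau) = (-1.492298, -0.483833); Gamma_uuu = 0.000000, Gamma_uuv = -0.025766, Gamma_uvv = -0.154598, Gamma_vuu = 0.000000, Gamma_vuv = -0.054740, Gamma_vvv = -0.328440; k4 = (-1.492298, -0.483833, 0.073398, 0.155933)
  Y <- Y + (h/6)(k1 + 2k2 + 2k3 + k4): u = -0.6496, v = -0.7992, du/dtau = -1.4923, dv/dtau = -0.4838
step 3:
  k1: at (u, v) = (-0.649609, -0.799182), (du/dtau, dv/dtau) = (-1.492298, -0.483833); Gamma_uuu = 0.000000, Gamma_uuv = -0.025766, Gamma_uvv = -0.154598, Gamma_vuu = 0.000000, Gamma_vuv = -0.054740, Gamma_vvv = -0.328440; k1 = (-1.492298, -0.483833, 0.073398, 0.155933)
  k2: at (u, v) = (-0.686916, -0.811278), (du/dtau, dv/dtau) = (-1.490463, -0.479935); Gamma_uuu = 0.000000, Gamma_uuv = -0.025489, Gamma_uvv = -0.152931, Gamma_vuu = 0.000000, Gamma_vuv = -0.054465, Gamma_vvv = -0.326789; k2 = (-1.490463, -0.479935, 0.071691, 0.153192)
  k3: at (u, v) = (-0.686870, -0.811180), (du/dtau, dv/dtau) = (-1.490506, -0.480004); Gamma_uuu = 0.000000, Gamma_uuv = -0.025490, Gamma_uvv = -0.152940, Gamma_vuu = 0.000000, Gamma_vuv = -0.054466, Gamma_vvv = -0.326798; k3 = (-1.490506, -0.480004, 0.071711, 0.153231)
  k4: at (u, v) = (-0.724134, -0.823182), (du/dtau, dv/dtau) = (-1.488712, -0.476172); Gamma_uuu = 0.000000, Gamma_uuv = -0.025218, Gamma_uvv = -0.151309, Gamma_vuu = 0.000000, Gamma_vuv = -0.054195, Gamma_vvv = -0.325168; k4 = (-1.488712, -0.476172, 0.070061, 0.150564)
  Y <- Y + (h/6)(k1 + 2k2 + 2k3 + k4): u = -0.7241, v = -0.8232, du/dtau = -1.4887, dv/dtau = -0.4762
step 4:
  k1: at (u, v) = (-0.724133, -0.823181), (du/dtau, dv/dtau) = (-1.488712, -0.476172); Gamma_uuu = 0.000000, Gamma_uuv = -0.025218, Gamma_uvv = -0.151309, Gamma_vuu = 0.000000, Gamma_vuv = -0.054195, Gamma_vvv = -0.325168; k1 = (-1.488712, -0.476172, 0.070061, 0.150564)
  k2: at (u, v) = (-0.761351, -0.835085), (du/dtau, dv/dtau) = (-1.486961, -0.472408); Gamma_uuu = 0.000000, Gamma_uuv = -0.024952, Gamma_uvv = -0.149714, Gamma_vuu = 0.000000, Gamma_vuv = -0.053926, Gamma_vvv = -0.323558; k2 = (-1.486961, -0.472408, 0.068467, 0.147970)
  k3: at (u, v) = (-0.761307, -0.834991), (du/dtau, dv/dtau) = (-1.487001, -0.472473); Gamma_uuu = 0.000000, Gamma_uuv = -0.024954, Gamma_uvv = -0.149722, Gamma_vuu = 0.000000, Gamma_vuv = -0.053928, Gamma_vvv = -0.323568; k3 = (-1.487001, -0.472473, 0.068486, 0.148006)
  k4: at (u, v) = (-0.798483, -0.846805), (du/dtau, dv/dtau) = (-1.485288, -0.468772); Gamma_uuu = 0.000000, Gamma_uuv = -0.024693, Gamma_uvv = -0.148160, Gamma_vuu = 0.000000, Gamma_vuv = -0.053663, Gamma_vvv = -0.321979; k4 = (-1.485288, -0.468772, 0.066944, 0.145481)
  Y <- Y + (h/6)(k1 + 2k2 + 2k3 + k4): u = -0.7985, v = -0.8468, du/dtau = -1.4853, dv/dtau = -0.4688


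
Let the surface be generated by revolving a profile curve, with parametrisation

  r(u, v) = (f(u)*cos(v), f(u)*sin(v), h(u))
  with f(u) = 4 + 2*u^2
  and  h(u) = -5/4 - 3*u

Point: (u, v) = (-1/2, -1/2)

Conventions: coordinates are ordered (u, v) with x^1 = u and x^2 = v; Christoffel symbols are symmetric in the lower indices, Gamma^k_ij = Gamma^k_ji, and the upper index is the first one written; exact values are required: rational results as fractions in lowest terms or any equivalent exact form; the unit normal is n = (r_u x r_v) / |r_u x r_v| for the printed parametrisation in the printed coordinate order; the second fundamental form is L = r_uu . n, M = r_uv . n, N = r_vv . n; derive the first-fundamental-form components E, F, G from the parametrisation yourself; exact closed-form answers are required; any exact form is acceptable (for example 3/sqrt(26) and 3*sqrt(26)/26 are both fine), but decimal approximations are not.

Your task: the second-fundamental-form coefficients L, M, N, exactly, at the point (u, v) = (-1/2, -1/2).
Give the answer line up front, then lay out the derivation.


Answer: L = 12*sqrt(13)/13, M = 0, N = -27*sqrt(13)/26

f = 9/2, f' = -2, f'' = 4, h' = -3, h'' = 0
E = 13, F = 0, G = 81/4; answer radicand W^2 = 13
unnormalised second-form numerators: l = 12, m = 0, n = -27/2; L = l/sqrt(13), and similarly M = m/sqrt(W^2), N = n/sqrt(W^2)


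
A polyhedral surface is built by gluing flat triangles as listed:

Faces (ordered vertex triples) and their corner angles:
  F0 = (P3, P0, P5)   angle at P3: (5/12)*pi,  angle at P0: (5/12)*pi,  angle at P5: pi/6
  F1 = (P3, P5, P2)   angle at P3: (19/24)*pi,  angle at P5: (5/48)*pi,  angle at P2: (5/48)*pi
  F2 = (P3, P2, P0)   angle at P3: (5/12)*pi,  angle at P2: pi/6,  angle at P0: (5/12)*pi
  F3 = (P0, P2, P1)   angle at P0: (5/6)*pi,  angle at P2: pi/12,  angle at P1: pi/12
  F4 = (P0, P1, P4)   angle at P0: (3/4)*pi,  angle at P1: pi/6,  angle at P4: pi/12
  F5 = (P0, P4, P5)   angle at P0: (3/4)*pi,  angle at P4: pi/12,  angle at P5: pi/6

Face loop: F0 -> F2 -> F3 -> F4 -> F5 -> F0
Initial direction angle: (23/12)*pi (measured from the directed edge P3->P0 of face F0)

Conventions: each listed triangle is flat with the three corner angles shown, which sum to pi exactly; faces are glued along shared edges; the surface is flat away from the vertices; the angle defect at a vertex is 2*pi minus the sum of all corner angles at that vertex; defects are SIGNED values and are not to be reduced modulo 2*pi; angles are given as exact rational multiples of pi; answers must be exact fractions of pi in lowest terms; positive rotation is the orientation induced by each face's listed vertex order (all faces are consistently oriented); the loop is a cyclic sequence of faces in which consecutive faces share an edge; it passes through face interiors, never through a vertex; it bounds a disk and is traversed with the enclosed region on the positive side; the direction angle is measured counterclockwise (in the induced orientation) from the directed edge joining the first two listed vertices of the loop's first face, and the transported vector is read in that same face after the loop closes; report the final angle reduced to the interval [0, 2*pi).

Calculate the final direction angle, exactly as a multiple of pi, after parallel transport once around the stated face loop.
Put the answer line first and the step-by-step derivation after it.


Answer: final direction angle = (3/4)*pi

enclosed vertex P0: corner angles sum to (19/6)*pi, defect = 2*pi - (19/6)*pi = (-7/6)*pi
summing the enclosed defects onto the initial angle, mod 2*pi in the induced orientation:
final angle = (23/12)*pi - (7/6)*pi = (3/4)*pi (mod 2*pi)


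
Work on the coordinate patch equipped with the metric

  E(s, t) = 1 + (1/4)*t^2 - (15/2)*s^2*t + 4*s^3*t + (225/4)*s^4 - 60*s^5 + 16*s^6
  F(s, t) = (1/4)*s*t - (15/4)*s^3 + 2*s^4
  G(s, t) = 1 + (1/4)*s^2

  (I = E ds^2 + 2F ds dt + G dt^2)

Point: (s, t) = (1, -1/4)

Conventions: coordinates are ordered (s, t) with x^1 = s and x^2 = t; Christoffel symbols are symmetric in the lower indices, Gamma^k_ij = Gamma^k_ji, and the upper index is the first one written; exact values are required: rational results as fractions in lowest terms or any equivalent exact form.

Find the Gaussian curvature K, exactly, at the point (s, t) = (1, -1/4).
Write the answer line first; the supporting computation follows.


Answer: K = -1024/848241

E = 905/64, F = -29/16, G = 5/4, EG - F^2 = 921/64 at the point
E_s = 87/4, E_t = -29/8, F_s = -53/16, F_t = 1/4, G_s = 1/2, G_t = 0
E_tt = 1/2, F_st = 1/4, G_ss = 1/2
By Brioschi, K is (det M1 - det M2) divided by (EG - F^2) squared.
M1 = [[-E_tt/2 + F_st - G_ss/2, E_s/2, F_s - E_t/2], [F_t - G_s/2, E, F], [G_t/2, F, G]] = [[-1/4, 87/8, -3/2], [0, 905/64, -29/16], [0, -29/16, 5/4]]; det M1 = -921/256
M2 = [[0, E_t/2, G_s/2], [E_t/2, E, F], [G_s/2, F, G]] = [[0, -29/16, 1/4], [-29/16, 905/64, -29/16], [1/4, -29/16, 5/4]]; det M2 = -857/256
det M1 - det M2 = -1/4; K = -1/4 / (921/64)^2 = -1024/848241


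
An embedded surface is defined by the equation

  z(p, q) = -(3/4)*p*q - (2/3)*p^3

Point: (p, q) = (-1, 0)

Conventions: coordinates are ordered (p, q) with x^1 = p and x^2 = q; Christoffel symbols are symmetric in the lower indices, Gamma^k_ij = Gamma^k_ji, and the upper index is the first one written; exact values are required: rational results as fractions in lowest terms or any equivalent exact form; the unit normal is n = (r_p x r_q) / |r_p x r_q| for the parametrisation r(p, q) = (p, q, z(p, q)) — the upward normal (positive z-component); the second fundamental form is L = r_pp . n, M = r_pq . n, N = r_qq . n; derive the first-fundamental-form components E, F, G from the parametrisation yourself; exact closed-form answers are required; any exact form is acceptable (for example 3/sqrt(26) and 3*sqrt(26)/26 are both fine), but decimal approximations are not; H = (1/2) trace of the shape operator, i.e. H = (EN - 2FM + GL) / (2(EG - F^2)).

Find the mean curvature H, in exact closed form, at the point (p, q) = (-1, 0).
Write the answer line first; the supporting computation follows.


Answer: H = 128*sqrt(89)/7921

z_p = -2, z_q = 3/4, z_pp = 4, z_pq = -3/4, z_qq = 0
E = 5, F = -3/2, G = 25/16; answer radicand W^2 = 89/16
unnormalised second-form numerators: l = 4, m = -3/4, n = 0; L = l/sqrt(89/16), and similarly M = m/sqrt(W^2), N = n/sqrt(W^2)
H = (E*n - 2*F*m + G*l) / (2*(EG - F^2)*sqrt(W^2)); E*n - 2*F*m + G*l = 4, EG - F^2 = 89/16, so H = (32/89)/sqrt(89/16)


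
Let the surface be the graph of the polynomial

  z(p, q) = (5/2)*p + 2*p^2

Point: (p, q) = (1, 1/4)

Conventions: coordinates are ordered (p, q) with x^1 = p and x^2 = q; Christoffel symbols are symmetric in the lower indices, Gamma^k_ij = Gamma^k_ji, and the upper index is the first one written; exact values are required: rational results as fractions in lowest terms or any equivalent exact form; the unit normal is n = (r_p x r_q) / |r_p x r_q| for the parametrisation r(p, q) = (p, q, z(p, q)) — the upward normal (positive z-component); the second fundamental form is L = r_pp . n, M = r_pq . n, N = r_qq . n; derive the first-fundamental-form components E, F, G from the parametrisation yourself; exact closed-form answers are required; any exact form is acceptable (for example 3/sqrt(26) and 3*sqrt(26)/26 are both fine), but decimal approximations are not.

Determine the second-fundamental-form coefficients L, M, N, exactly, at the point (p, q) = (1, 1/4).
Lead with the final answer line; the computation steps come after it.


Answer: L = 8*sqrt(173)/173, M = 0, N = 0

z_p = 13/2, z_q = 0, z_pp = 4, z_pq = 0, z_qq = 0
E = 173/4, F = 0, G = 1; answer radicand W^2 = 173/4
unnormalised second-form numerators: l = 4, m = 0, n = 0; L = l/sqrt(173/4), and similarly M = m/sqrt(W^2), N = n/sqrt(W^2)


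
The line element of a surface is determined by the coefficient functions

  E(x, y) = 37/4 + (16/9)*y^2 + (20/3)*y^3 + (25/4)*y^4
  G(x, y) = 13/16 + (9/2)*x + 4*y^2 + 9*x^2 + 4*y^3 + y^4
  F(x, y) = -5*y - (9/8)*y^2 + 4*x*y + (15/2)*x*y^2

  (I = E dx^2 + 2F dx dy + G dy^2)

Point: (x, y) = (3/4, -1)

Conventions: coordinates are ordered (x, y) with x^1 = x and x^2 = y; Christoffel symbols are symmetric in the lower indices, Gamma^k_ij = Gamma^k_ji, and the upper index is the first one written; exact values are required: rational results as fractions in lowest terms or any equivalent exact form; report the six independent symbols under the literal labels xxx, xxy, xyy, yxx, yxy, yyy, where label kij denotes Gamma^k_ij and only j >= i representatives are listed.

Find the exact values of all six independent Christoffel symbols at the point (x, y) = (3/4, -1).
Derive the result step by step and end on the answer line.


E = 191/18, F = 13/2, G = 41/4 at the point
E_x = 0, E_y = -77/9, F_x = 7/2, F_y = -11, G_x = 18, G_y = 0
EG - F^2 = 4789/72;  g^inv = (72/4789) * [[41/4, -13/2], [-13/2, 191/18]]
first-kind symbols [ij,l] = (1/2)(d_i g_jl + d_j g_il - d_l g_ij): [xx,x] = E_x/2 = 0, [xx,y] = F_x - E_y/2 = 70/9, [xy,x] = E_y/2 = -77/18, [xy,y] = G_x/2 = 9, [yy,x] = F_y - G_x/2 = -20, [yy,y] = G_y/2 = 0
Gamma^x_ij = (G*[ij,x] - F*[ij,y])/(EG - F^2), Gamma^y_ij = (E*[ij,y] - F*[ij,x])/(EG - F^2)

Answer: Gamma_xxx = -3640/4789, Gamma_xxy = -7369/4789, Gamma_xyy = -14760/4789, Gamma_yxx = 53480/43101, Gamma_yxy = 8878/4789, Gamma_yyy = 9360/4789


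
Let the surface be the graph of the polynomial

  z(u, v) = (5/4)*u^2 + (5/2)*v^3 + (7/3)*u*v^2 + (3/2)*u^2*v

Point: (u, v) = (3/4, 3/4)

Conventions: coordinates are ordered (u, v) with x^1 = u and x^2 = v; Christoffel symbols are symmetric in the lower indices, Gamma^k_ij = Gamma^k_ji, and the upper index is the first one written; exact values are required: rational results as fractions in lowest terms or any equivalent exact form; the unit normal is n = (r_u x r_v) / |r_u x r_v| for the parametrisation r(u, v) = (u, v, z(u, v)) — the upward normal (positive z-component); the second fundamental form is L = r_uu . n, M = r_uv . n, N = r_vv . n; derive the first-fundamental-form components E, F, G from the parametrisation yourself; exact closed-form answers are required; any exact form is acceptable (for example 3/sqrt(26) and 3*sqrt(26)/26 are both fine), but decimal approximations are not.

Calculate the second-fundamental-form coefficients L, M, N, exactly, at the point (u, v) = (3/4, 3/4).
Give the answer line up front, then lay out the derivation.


Answer: L = 76*sqrt(21469)/21469, M = 92*sqrt(21469)/21469, N = 236*sqrt(21469)/21469

z_u = 39/8, z_v = 123/16, z_uu = 19/4, z_uv = 23/4, z_vv = 59/4
E = 1585/64, F = 4797/128, G = 15385/256; answer radicand W^2 = 21469/256
unnormalised second-form numerators: l = 19/4, m = 23/4, n = 59/4; L = l/sqrt(21469/256), and similarly M = m/sqrt(W^2), N = n/sqrt(W^2)


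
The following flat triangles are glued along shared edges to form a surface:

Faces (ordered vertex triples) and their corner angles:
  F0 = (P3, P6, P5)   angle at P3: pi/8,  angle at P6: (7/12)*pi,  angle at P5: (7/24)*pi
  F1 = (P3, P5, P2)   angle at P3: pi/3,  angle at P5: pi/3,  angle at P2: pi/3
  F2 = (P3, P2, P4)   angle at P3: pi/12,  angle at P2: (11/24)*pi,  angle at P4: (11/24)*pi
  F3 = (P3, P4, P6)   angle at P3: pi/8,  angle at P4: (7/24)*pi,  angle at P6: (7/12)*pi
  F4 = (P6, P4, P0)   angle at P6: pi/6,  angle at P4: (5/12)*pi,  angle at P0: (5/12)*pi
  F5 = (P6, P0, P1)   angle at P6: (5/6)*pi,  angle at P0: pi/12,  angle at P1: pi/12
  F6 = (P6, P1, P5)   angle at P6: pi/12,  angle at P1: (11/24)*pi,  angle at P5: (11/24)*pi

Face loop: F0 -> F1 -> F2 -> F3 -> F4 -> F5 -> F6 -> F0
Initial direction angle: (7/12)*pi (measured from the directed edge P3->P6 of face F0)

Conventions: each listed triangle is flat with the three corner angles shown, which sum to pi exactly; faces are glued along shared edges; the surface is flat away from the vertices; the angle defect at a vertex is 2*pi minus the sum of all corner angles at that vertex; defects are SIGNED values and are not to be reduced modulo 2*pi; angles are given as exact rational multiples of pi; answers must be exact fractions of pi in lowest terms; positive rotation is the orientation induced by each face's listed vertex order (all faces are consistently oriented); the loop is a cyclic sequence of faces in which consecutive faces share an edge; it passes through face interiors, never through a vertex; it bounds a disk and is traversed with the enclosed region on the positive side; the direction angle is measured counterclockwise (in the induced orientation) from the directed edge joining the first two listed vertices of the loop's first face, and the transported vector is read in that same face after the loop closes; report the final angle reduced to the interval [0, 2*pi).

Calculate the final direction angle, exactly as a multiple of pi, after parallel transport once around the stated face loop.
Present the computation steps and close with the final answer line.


enclosed vertex P3: corner angles sum to (2/3)*pi, defect = 2*pi - (2/3)*pi = (4/3)*pi
enclosed vertex P6: corner angles sum to (9/4)*pi, defect = 2*pi - (9/4)*pi = -pi/4
transport around the loop rotates by the sum of enclosed defects; add to the initial angle mod 2*pi
final angle = (7/12)*pi + (13/12)*pi = (5/3)*pi (mod 2*pi)

Answer: final direction angle = (5/3)*pi


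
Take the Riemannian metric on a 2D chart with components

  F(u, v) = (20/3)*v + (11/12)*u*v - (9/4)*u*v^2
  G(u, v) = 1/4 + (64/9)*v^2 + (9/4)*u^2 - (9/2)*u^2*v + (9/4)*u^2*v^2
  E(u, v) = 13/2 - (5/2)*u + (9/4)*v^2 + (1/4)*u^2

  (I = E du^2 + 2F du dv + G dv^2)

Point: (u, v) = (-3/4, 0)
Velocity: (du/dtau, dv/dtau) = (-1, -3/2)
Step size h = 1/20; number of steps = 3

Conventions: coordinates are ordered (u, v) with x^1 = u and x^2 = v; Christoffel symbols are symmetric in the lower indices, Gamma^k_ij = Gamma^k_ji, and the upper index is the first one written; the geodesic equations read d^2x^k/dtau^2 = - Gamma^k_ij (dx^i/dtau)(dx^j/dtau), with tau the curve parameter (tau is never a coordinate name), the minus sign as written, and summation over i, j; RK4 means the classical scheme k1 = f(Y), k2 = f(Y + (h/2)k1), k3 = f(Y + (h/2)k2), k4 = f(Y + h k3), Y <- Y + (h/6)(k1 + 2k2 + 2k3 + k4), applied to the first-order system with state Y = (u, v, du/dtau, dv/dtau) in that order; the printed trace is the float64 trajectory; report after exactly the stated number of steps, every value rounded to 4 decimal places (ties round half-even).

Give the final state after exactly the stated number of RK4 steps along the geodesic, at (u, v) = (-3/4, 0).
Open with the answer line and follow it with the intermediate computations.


Answer: u = -0.9120, v = -0.1764, du/dtau = -1.1187, dv/dtau = -0.9158

f(Y) = (du/dtau, dv/dtau, -Gamma^u_ij Y'^i Y'^j, -Gamma^v_ij Y'^i Y'^j) with the Gammas evaluated at the stage position; h = 0.050000; intermediate values shown to 6 dp
step 0: u = -0.7500, v = 0.0000, du/dtau = -1.0000, dv/dtau = -1.5000
step 1:
  k1: at (u, v) = (-0.750000, 0.000000), (du/dtau, dv/dtau) = (-1.000000, -1.500000); Gamma_uuu = -0.168807, Gamma_uuv = 0.000000, Gamma_uvv = 0.900306, Gamma_vuu = 0.000000, Gamma_vuv = -1.113402, Gamma_vvv = -0.835052; k1 = (-1.000000, -1.500000, -1.856881, 5.219072)
  k2: at (u, v) = (-0.775000, -0.037500), (du/dtau, dv/dtau) = (-1.046422, -1.369523); Gamma_uuu = -0.167911, Gamma_uuv = -0.038096, Gamma_uvv = 0.874462, Gamma_vuu = 0.005682, Gamma_vuv = -1.099575, Gamma_vvv = -0.860563; k2 = (-1.046422, -1.369523, -1.347082, 4.759445)
  k3: at (u, v) = (-0.776161, -0.034238), (du/dtau, dv/dtau) = (-1.033677, -1.381014); Gamma_uuu = -0.167910, Gamma_uuv = -0.034746, Gamma_uvv = 0.876238, Gamma_vuu = 0.005340, Gamma_vuv = -1.097651, Gamma_vvv = -0.859660; k3 = (-1.033677, -1.381014, -1.392549, 4.767682)
  k4: at (u, v) = (-0.801684, -0.069051), (du/dtau, dv/dtau) = (-1.069627, -1.261616); Gamma_uuu = -0.166839, Gamma_uuv = -0.067759, Gamma_uvv = 0.852177, Gamma_vuu = 0.007456, Gamma_vuv = -1.078537, Gamma_vvv = -0.875376; k4 = (-1.069627, -1.261616, -0.982632, 4.295667)
  Y <- Y + (h/6)(k1 + 2k2 + 2k3 + k4): u = -0.8019, v = -0.0689, du/dtau = -1.0693, dv/dtau = -1.2619
step 2:
  k1: at (u, v) = (-0.801915, -0.068856), (du/dtau, dv/dtau) = (-1.069323, -1.261925); Gamma_uuu = -0.166835, Gamma_uuv = -0.067552, Gamma_uvv = 0.852261, Gamma_vuu = 0.007450, Gamma_vuv = -1.078285, Gamma_vvv = -0.875381; k1 = (-1.069323, -1.261925, -0.984108, 4.295574)
  k2: at (u, v) = (-0.828648, -0.100404), (du/dtau, dv/dtau) = (-1.093926, -1.154536); Gamma_uuu = -0.165751, Gamma_uuv = -0.094861, Gamma_uvv = 0.830823, Gamma_vuu = 0.007297, Gamma_vuv = -1.054570, Gamma_vvv = -0.883447; k2 = (-1.093926, -1.154536, -0.669483, 3.832655)
  k3: at (u, v) = (-0.829263, -0.097719), (du/dtau, dv/dtau) = (-1.086060, -1.166109); Gamma_uuu = -0.165765, Gamma_uuv = -0.092325, Gamma_uvv = 0.832258, Gamma_vuu = 0.007370, Gamma_vuv = -1.053891, Gamma_vvv = -0.883374; k3 = (-1.086060, -1.166109, -0.702334, 3.861957)
  k4: at (u, v) = (-0.856218, -0.127161), (du/dtau, dv/dtau) = (-1.104440, -1.068827); Gamma_uuu = -0.164744, Gamma_uuv = -0.115483, Gamma_uvv = 0.813098, Gamma_vuu = 0.006128, Gamma_vuv = -1.028330, Gamma_vvv = -0.886222; k4 = (-1.104440, -1.068827, -0.455278, 3.432731)
  Y <- Y + (h/6)(k1 + 2k2 + 2k3 + k4): u = -0.8564, v = -0.1270, du/dtau = -1.1042, dv/dtau = -1.0693
step 3:
  k1: at (u, v) = (-0.856363, -0.126956), (du/dtau, dv/dtau) = (-1.104182, -1.069279); Gamma_uuu = -0.164742, Gamma_uuv = -0.115286, Gamma_uvv = 0.813191, Gamma_vuu = 0.006142, Gamma_vuv = -1.028203, Gamma_vvv = -0.886245; k1 = (-1.104182, -1.069279, -0.456682, 3.433760)
  k2: at (u, v) = (-0.883968, -0.153688), (du/dtau, dv/dtau) = (-1.115599, -0.983435); Gamma_uuu = -0.163786, Gamma_uuv = -0.133946, Gamma_uvv = 0.796689, Gamma_vuu = 0.004369, Gamma_vuv = -1.001258, Gamma_vvv = -0.885267; k2 = (-1.115599, -0.983435, -0.272762, 3.047740)
  k3: at (u, v) = (-0.884253, -0.151542), (du/dtau, dv/dtau) = (-1.111001, -0.993085); Gamma_uuu = -0.163794, Gamma_uuv = -0.132146, Gamma_uvv = 0.797732, Gamma_vuu = 0.004556, Gamma_vuv = -1.001202, Gamma_vvv = -0.885596; k3 = (-1.111001, -0.993085, -0.292965, 3.077057)
  k4: at (u, v) = (-0.911913, -0.176610), (du/dtau, dv/dtau) = (-1.118830, -0.915426); Gamma_uuu = -0.162893, Gamma_uuv = -0.147746, Gamma_uvv = 0.783263, Gamma_vuu = 0.002607, Gamma_vuv = -0.974233, Gamma_vvv = -0.882052; k4 = (-1.118830, -0.915426, -0.149828, 2.731532)
  Y <- Y + (h/6)(k1 + 2k2 + 2k3 + k4): u = -0.9120, v = -0.1764, du/dtau = -1.1187, dv/dtau = -0.9158


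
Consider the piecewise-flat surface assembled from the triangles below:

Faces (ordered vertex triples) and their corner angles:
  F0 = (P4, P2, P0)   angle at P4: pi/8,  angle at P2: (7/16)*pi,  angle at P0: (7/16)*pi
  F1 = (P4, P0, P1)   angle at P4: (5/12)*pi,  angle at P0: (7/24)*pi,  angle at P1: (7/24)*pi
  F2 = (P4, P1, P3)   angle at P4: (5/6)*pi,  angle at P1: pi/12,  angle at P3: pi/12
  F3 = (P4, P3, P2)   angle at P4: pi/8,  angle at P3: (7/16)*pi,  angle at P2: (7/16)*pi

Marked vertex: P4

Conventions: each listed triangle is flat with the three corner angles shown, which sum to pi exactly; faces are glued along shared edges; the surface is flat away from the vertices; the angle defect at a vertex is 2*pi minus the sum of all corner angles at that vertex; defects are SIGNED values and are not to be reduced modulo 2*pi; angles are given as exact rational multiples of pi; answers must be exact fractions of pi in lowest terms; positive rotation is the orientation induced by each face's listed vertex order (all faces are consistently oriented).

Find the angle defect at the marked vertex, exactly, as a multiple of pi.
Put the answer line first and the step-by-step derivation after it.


Answer: defect(P4) = pi/2

Sum of corner angles at P4: (3/2)*pi
defect = 2*pi - (3/2)*pi


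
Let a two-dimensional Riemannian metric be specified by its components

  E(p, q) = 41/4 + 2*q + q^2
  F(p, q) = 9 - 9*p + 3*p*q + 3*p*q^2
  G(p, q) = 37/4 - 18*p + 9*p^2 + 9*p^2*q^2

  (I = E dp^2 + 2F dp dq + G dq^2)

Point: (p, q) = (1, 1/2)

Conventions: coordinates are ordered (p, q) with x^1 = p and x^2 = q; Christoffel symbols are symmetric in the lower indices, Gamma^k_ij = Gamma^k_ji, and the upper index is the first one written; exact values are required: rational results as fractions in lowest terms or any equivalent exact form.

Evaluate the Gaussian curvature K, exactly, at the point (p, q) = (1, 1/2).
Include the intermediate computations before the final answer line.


E = 23/2, F = 9/4, G = 5/2, EG - F^2 = 379/16 at the point
E_p = 0, E_q = 3, F_p = -27/4, F_q = 6, G_p = 9/2, G_q = 9
E_qq = 2, F_pq = 6, G_pp = 45/2
Compute both Brioschi determinants and normalise by (EG - F^2)^2.
M1 = [[-E_qq/2 + F_pq - G_pp/2, E_p/2, F_p - E_q/2], [F_q - G_p/2, E, F], [G_q/2, F, G]] = [[-25/4, 0, -33/4], [15/4, 23/2, 9/4], [9/2, 9/4, 5/2]]; det M1 = 6697/32
M2 = [[0, E_q/2, G_p/2], [E_q/2, E, F], [G_p/2, F, G]] = [[0, 3/2, 9/4], [3/2, 23/2, 9/4], [9/4, 9/4, 5/2]]; det M2 = -1557/32
det M1 - det M2 = 4127/16; K = 4127/16 / (379/16)^2 = 66032/143641

Answer: K = 66032/143641


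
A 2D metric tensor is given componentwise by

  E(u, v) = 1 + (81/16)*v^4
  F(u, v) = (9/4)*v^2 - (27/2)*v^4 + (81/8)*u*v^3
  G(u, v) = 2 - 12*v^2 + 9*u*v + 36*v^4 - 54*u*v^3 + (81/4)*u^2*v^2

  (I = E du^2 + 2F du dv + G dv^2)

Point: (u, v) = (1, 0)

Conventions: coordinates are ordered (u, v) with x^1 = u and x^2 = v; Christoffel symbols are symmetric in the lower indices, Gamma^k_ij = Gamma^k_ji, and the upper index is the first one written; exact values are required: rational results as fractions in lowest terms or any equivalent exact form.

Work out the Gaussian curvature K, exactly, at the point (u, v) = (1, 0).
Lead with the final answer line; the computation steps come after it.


Answer: K = 0

E = 1, F = 0, G = 2, EG - F^2 = 2 at the point
E_u = 0, E_v = 0, F_u = 0, F_v = 0, G_u = 0, G_v = 9
E_vv = 0, F_uv = 0, G_uu = 0
The intrinsic route: Brioschi's K = (det M1 - det M2)/(EG - F^2)^2.
M1 = [[-E_vv/2 + F_uv - G_uu/2, E_u/2, F_u - E_v/2], [F_v - G_u/2, E, F], [G_v/2, F, G]] = [[0, 0, 0], [0, 1, 0], [9/2, 0, 2]]; det M1 = 0
M2 = [[0, E_v/2, G_u/2], [E_v/2, E, F], [G_u/2, F, G]] = [[0, 0, 0], [0, 1, 0], [0, 0, 2]]; det M2 = 0
det M1 - det M2 = 0; K = 0 / (2)^2 = 0


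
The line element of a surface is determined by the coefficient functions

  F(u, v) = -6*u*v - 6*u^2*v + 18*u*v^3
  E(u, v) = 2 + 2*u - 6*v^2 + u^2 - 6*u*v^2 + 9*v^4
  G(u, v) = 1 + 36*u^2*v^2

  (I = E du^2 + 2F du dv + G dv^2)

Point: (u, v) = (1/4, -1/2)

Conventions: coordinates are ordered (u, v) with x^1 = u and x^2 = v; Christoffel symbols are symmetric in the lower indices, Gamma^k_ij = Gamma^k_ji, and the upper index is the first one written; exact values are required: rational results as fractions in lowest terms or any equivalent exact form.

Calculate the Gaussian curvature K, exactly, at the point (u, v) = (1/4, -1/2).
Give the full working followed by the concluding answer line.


E = 5/4, F = 3/8, G = 25/16, EG - F^2 = 29/16 at the point
E_u = 1, E_v = 3, F_u = 9/4, F_v = 3/2, G_u = 9/2, G_v = -9/4
E_vv = 12, F_uv = 9/2, G_uu = 18
The intrinsic route: Brioschi's K = (det M1 - det M2)/(EG - F^2)^2.
M1 = [[-E_vv/2 + F_uv - G_uu/2, E_u/2, F_u - E_v/2], [F_v - G_u/2, E, F], [G_v/2, F, G]] = [[-21/2, 1/2, 3/4], [-3/4, 5/4, 3/8], [-9/8, 3/8, 25/16]]; det M1 = -285/16
M2 = [[0, E_v/2, G_u/2], [E_v/2, E, F], [G_u/2, F, G]] = [[0, 3/2, 9/4], [3/2, 5/4, 3/8], [9/4, 3/8, 25/16]]; det M2 = -117/16
det M1 - det M2 = -21/2; K = -21/2 / (29/16)^2 = -2688/841

Answer: K = -2688/841
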